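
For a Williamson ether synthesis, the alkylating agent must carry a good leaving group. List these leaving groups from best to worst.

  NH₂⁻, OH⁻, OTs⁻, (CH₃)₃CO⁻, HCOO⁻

OTs⁻ > HCOO⁻ > OH⁻ > (CH₃)₃CO⁻ > NH₂⁻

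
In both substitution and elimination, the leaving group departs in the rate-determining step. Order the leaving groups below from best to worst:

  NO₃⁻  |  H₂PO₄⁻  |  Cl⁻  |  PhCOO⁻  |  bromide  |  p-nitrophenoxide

bromide > Cl⁻ > NO₃⁻ > H₂PO₄⁻ > PhCOO⁻ > p-nitrophenoxide

Leaving-group ability tracks the stability of the departed species; conjugate-acid pKₐ is the usual yardstick (lower pKₐ → better LG).
bromide: pKₐ(HBr) ≈ -9
Cl⁻: pKₐ(HCl) ≈ -7
NO₃⁻: pKₐ(HNO₃) ≈ -1.3
H₂PO₄⁻: pKₐ(H₃PO₄) ≈ 2.1
PhCOO⁻: pKₐ(C₆H₅COOH) ≈ 4.2
p-nitrophenoxide: pKₐ(p-nitrophenol) ≈ 7.2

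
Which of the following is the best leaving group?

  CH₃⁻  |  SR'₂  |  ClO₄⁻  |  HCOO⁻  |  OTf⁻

Leaving-group ability tracks the stability of the departed species; conjugate-acid pKₐ is the usual yardstick (lower pKₐ → better LG).
OTf⁻: pKₐ(CF₃SO₃H (triflic acid)) ≈ -14
ClO₄⁻: pKₐ(HClO₄) ≈ -10
SR'₂: pKₐ(R'₂SH⁺) ≈ -7
HCOO⁻: pKₐ(HCOOH) ≈ 3.8
CH₃⁻: pKₐ(CH₄) ≈ 48

OTf⁻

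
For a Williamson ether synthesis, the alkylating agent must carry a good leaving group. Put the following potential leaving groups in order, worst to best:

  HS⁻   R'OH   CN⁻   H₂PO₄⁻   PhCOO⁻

CN⁻ < HS⁻ < PhCOO⁻ < H₂PO₄⁻ < R'OH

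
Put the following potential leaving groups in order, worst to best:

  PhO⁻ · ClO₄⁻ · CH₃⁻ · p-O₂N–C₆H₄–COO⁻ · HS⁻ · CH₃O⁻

ClO₄⁻: pKₐ(HClO₄) ≈ -10
p-O₂N–C₆H₄–COO⁻: pKₐ(p-nitrobenzoic acid) ≈ 3.4
HS⁻: pKₐ(H₂S) ≈ 7
PhO⁻: pKₐ(C₆H₅OH (phenol)) ≈ 10
CH₃O⁻: pKₐ(CH₃OH) ≈ 15.5
CH₃⁻: pKₐ(CH₄) ≈ 48
Listed from poorest to best leaving group as asked.

CH₃⁻ < CH₃O⁻ < PhO⁻ < HS⁻ < p-O₂N–C₆H₄–COO⁻ < ClO₄⁻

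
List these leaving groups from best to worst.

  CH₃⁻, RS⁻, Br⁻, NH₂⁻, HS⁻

Br⁻ > HS⁻ > RS⁻ > NH₂⁻ > CH₃⁻

Br⁻: pKₐ(HBr) ≈ -9 — weak base; good leaving group
HS⁻: pKₐ(H₂S) ≈ 7
RS⁻: pKₐ(RSH (a thiol)) ≈ 10.5
NH₂⁻: pKₐ(NH₃) ≈ 38 — extremely strong base; never a leaving group
CH₃⁻: pKₐ(CH₄) ≈ 48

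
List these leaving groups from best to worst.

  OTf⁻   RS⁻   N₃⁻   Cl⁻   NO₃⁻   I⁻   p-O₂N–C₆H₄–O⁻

Rank by basicity of the departing species: weakest base leaves most easily.
OTf⁻: pKₐ(CF₃SO₃H (triflic acid)) ≈ -14 — charge spread over three oxygens and a CF₃ group; the premier leaving group in synthesis
I⁻: pKₐ(HI) ≈ -10 — large, highly polarisable; very weak base
Cl⁻: pKₐ(HCl) ≈ -7 — moderately weak base
NO₃⁻: pKₐ(HNO₃) ≈ -1.3 — resonance-delocalised over three oxygens
N₃⁻: pKₐ(HN₃) ≈ 4.7 — linear, resonance-stabilised
p-O₂N–C₆H₄–O⁻: pKₐ(p-nitrophenol) ≈ 7.2 — nitro group delocalises the charge; the classic chromogenic LG
RS⁻: pKₐ(RSH (a thiol)) ≈ 10.5 — moderately basic; rarely leaves without activation

OTf⁻ > I⁻ > Cl⁻ > NO₃⁻ > N₃⁻ > p-O₂N–C₆H₄–O⁻ > RS⁻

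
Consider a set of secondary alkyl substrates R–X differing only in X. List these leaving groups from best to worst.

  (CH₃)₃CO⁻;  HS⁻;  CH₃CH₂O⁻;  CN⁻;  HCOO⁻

HCOO⁻ > HS⁻ > CN⁻ > CH₃CH₂O⁻ > (CH₃)₃CO⁻

The more stable X⁻ (or X) is on its own — i.e. the weaker a base it is — the better a leaving group it makes.
HCOO⁻: pKₐ(HCOOH) ≈ 3.8 — resonance-stabilised carboxylate
HS⁻: pKₐ(H₂S) ≈ 7 — larger and more polarisable than the oxygen analogue
CN⁻: pKₐ(HCN) ≈ 9.2 — sp carbon stabilises the charge somewhat, but still a poor LG
CH₃CH₂O⁻: pKₐ(CH₃CH₂OH) ≈ 16 — strong base; alkoxides do not leave unassisted
(CH₃)₃CO⁻: pKₐ(t-BuOH) ≈ 18 — bulky, strongly basic alkoxide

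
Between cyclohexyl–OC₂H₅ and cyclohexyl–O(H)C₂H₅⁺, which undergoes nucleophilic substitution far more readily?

From cyclohexyl–OC₂H₅ the departing group would be CH₃CH₂O⁻ (pKₐ(CH₃CH₂OH) ≈ 16). Strong base; alkoxides do not leave unassisted.
From cyclohexyl–O(H)C₂H₅⁺ the leaving group is R'OH (pKₐ(R'OH₂⁺) ≈ -2.4). Neutral; leaves from a protonated ether (an oxonium ion, R–O(H)R'⁺).
(In practice cyclohexyl–O(H)C₂H₅⁺ is made from cyclohexyl–OC₂H₅ by protonation with concentrated HBr, allowing neutral ethanol, rather than ethoxide, to depart.)

cyclohexyl–O(H)C₂H₅⁺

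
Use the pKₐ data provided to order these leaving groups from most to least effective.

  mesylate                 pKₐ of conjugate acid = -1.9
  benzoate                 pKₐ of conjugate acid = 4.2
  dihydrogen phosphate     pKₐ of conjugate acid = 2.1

mesylate > dihydrogen phosphate > benzoate

Lower conjugate-acid pKₐ ⇒ weaker base ⇒ better leaving group.
Sorting by the given values: mesylate (-1.9), dihydrogen phosphate (2.1), benzoate (4.2).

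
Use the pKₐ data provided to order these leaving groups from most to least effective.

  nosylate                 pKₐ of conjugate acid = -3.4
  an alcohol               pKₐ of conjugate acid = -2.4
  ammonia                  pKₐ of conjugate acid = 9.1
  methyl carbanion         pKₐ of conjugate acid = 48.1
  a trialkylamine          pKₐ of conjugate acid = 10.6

nosylate > an alcohol > ammonia > a trialkylamine > methyl carbanion

Lower conjugate-acid pKₐ ⇒ weaker base ⇒ better leaving group.
Sorting by the given values: nosylate (-3.4), an alcohol (-2.4), ammonia (9.1), a trialkylamine (10.6), methyl carbanion (48.1).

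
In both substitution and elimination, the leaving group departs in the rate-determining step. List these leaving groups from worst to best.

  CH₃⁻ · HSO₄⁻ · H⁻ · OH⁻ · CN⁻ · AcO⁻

Rank by basicity of the departing species: weakest base leaves most easily.
HSO₄⁻: pKₐ(H₂SO₄) ≈ -3
AcO⁻: pKₐ(CH₃COOH) ≈ 4.8 — resonance-stabilised but still a weak base
CN⁻: pKₐ(HCN) ≈ 9.2
OH⁻: pKₐ(H₂O) ≈ 15.7 — strong base; essentially never leaves without prior activation
H⁻: pKₐ(H₂) ≈ 36
CH₃⁻: pKₐ(CH₄) ≈ 48
Listed from poorest to best leaving group as asked.

CH₃⁻ < H⁻ < OH⁻ < CN⁻ < AcO⁻ < HSO₄⁻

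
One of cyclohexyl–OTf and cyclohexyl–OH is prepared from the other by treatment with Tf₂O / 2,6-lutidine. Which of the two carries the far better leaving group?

cyclohexyl–OTf

From cyclohexyl–OH the departing group would be OH⁻ (pKₐ(H₂O) ≈ 15.7). Strong base; essentially never leaves without prior activation.
From cyclohexyl–OTf the leaving group is OTf⁻ (pKₐ(CF₃SO₃H (triflic acid)) ≈ -14). Charge spread over three oxygens and a CF₃ group; the premier leaving group in synthesis.
Treatment with Tf₂O / 2,6-lutidine works by converting the hydroxyl into a triflate, making cyclohexyl–OTf enormously more reactive.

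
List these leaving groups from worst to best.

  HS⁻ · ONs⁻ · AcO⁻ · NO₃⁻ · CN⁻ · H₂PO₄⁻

CN⁻ < HS⁻ < AcO⁻ < H₂PO₄⁻ < NO₃⁻ < ONs⁻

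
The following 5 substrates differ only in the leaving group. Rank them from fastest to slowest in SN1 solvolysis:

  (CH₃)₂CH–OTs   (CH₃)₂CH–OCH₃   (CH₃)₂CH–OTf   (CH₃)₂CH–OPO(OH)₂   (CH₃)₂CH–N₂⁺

(CH₃)₂CH–N₂⁺ > (CH₃)₂CH–OTf > (CH₃)₂CH–OTs > (CH₃)₂CH–OPO(OH)₂ > (CH₃)₂CH–OCH₃

With the same alkyl group throughout, only the leaving group differentiates the rates.
The more stable X⁻ (or X) is on its own — i.e. the weaker a base it is — the better a leaving group it makes.
(CH₃)₂CH–N₂⁺ loses N₂: no meaningful conjugate acid; N₂ departs as an exceptionally stable neutral molecule
(CH₃)₂CH–OTf loses OTf⁻: pKₐ(CF₃SO₃H (triflic acid)) ≈ -14
(CH₃)₂CH–OTs loses OTs⁻: pKₐ(p-CH₃C₆H₄SO₃H (TsOH)) ≈ -2.8
(CH₃)₂CH–OPO(OH)₂ loses H₂PO₄⁻: pKₐ(H₃PO₄) ≈ 2.1
(CH₃)₂CH–OCH₃ loses CH₃O⁻: pKₐ(CH₃OH) ≈ 15.5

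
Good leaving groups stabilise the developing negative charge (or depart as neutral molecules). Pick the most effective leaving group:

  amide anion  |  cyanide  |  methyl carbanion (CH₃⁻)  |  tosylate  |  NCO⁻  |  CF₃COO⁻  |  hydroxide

tosylate: pKₐ(p-CH₃C₆H₄SO₃H (TsOH)) ≈ -2.8
CF₃COO⁻: pKₐ(CF₃COOH) ≈ 0.2
NCO⁻: pKₐ(HOCN) ≈ 3.5
cyanide: pKₐ(HCN) ≈ 9.2
hydroxide: pKₐ(H₂O) ≈ 15.7
amide anion: pKₐ(NH₃) ≈ 38
methyl carbanion (CH₃⁻): pKₐ(CH₄) ≈ 48

tosylate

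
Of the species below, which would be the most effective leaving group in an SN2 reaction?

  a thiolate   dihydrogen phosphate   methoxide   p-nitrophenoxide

A good leaving group is a weak base: the lower the pKₐ of its conjugate acid, the more readily it departs.
dihydrogen phosphate: pKₐ(H₃PO₄) ≈ 2.1
p-nitrophenoxide: pKₐ(p-nitrophenol) ≈ 7.2
a thiolate: pKₐ(RSH (a thiol)) ≈ 10.5
methoxide: pKₐ(CH₃OH) ≈ 15.5

dihydrogen phosphate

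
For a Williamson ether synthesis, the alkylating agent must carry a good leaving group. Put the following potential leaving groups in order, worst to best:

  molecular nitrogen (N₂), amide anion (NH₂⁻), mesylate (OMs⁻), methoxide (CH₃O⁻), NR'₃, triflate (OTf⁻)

amide anion (NH₂⁻) < methoxide (CH₃O⁻) < NR'₃ < mesylate (OMs⁻) < triflate (OTf⁻) < molecular nitrogen (N₂)

molecular nitrogen (N₂): no meaningful conjugate acid; N₂ departs as an exceptionally stable neutral molecule
triflate (OTf⁻): pKₐ(CF₃SO₃H (triflic acid)) ≈ -14 — charge spread over three oxygens and a CF₃ group; the premier leaving group in synthesis
mesylate (OMs⁻): pKₐ(CH₃SO₃H (MsOH)) ≈ -1.9 — resonance-delocalised alkanesulfonate
NR'₃: pKₐ(R'₃NH⁺) ≈ 10.7 — neutral but still a fairly strong base; Hofmann-elimination LG
methoxide (CH₃O⁻): pKₐ(CH₃OH) ≈ 15.5 — strong base; alkoxides do not leave unassisted
amide anion (NH₂⁻): pKₐ(NH₃) ≈ 38 — extremely strong base; never a leaving group
Listed from poorest to best leaving group as asked.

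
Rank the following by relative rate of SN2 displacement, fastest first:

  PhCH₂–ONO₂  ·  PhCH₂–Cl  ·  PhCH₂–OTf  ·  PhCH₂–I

Same R in every case — rank the leaving groups.
A good leaving group is a weak base: the lower the pKₐ of its conjugate acid, the more readily it departs.
PhCH₂–OTf loses OTf⁻: pKₐ(CF₃SO₃H (triflic acid)) ≈ -14
PhCH₂–I loses I⁻: pKₐ(HI) ≈ -10
PhCH₂–Cl loses Cl⁻: pKₐ(HCl) ≈ -7
PhCH₂–ONO₂ loses NO₃⁻: pKₐ(HNO₃) ≈ -1.3

PhCH₂–OTf > PhCH₂–I > PhCH₂–Cl > PhCH₂–ONO₂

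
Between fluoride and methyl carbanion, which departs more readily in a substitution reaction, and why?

fluoride is the better leaving group.
pKₐ(HF) ≈ 3.2 versus pKₐ(CH₄) ≈ 48: fluoride is the much weaker base.
Small and strongly basic; the poor halide leaving group.

fluoride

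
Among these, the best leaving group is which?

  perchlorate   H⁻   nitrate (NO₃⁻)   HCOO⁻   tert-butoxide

perchlorate

Rank by basicity of the departing species: weakest base leaves most easily.
perchlorate: pKₐ(HClO₄) ≈ -10
nitrate (NO₃⁻): pKₐ(HNO₃) ≈ -1.3
HCOO⁻: pKₐ(HCOOH) ≈ 3.8
tert-butoxide: pKₐ(t-BuOH) ≈ 18
H⁻: pKₐ(H₂) ≈ 36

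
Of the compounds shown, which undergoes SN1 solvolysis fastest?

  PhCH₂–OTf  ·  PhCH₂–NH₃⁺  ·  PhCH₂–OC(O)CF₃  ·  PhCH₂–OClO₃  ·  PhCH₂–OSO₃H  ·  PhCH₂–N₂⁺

PhCH₂–N₂⁺

The skeletons are identical, so relative rate is governed entirely by leaving-group ability.
The more stable X⁻ (or X) is on its own — i.e. the weaker a base it is — the better a leaving group it makes.
PhCH₂–N₂⁺ loses N₂: no meaningful conjugate acid; N₂ departs as an exceptionally stable neutral molecule
PhCH₂–OTf loses OTf⁻: pKₐ(CF₃SO₃H (triflic acid)) ≈ -14
PhCH₂–OClO₃ loses ClO₄⁻: pKₐ(HClO₄) ≈ -10
PhCH₂–OSO₃H loses HSO₄⁻: pKₐ(H₂SO₄) ≈ -3
PhCH₂–OC(O)CF₃ loses CF₃COO⁻: pKₐ(CF₃COOH) ≈ 0.2
PhCH₂–NH₃⁺ loses NH₃: pKₐ(NH₄⁺) ≈ 9.2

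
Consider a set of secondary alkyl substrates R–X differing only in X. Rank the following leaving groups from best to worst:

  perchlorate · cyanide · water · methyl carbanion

Leaving-group ability tracks the stability of the departed species; conjugate-acid pKₐ is the usual yardstick (lower pKₐ → better LG).
perchlorate: pKₐ(HClO₄) ≈ -10
water: pKₐ(H₃O⁺) ≈ -1.7
cyanide: pKₐ(HCN) ≈ 9.2
methyl carbanion: pKₐ(CH₄) ≈ 48

perchlorate > water > cyanide > methyl carbanion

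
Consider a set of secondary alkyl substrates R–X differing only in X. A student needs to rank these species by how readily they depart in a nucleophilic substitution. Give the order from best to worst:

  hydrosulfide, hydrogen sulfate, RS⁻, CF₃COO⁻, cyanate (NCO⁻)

hydrogen sulfate > CF₃COO⁻ > cyanate (NCO⁻) > hydrosulfide > RS⁻

Rank by basicity of the departing species: weakest base leaves most easily.
hydrogen sulfate: pKₐ(H₂SO₄) ≈ -3
CF₃COO⁻: pKₐ(CF₃COOH) ≈ 0.2
cyanate (NCO⁻): pKₐ(HOCN) ≈ 3.5
hydrosulfide: pKₐ(H₂S) ≈ 7
RS⁻: pKₐ(RSH (a thiol)) ≈ 10.5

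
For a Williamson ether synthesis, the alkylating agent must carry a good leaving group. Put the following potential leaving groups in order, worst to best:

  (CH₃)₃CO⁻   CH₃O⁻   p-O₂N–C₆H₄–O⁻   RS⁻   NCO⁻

Leaving-group ability tracks the stability of the departed species; conjugate-acid pKₐ is the usual yardstick (lower pKₐ → better LG).
NCO⁻: pKₐ(HOCN) ≈ 3.5
p-O₂N–C₆H₄–O⁻: pKₐ(p-nitrophenol) ≈ 7.2 — nitro group delocalises the charge; the classic chromogenic LG
RS⁻: pKₐ(RSH (a thiol)) ≈ 10.5
CH₃O⁻: pKₐ(CH₃OH) ≈ 15.5 — strong base; alkoxides do not leave unassisted
(CH₃)₃CO⁻: pKₐ(t-BuOH) ≈ 18
The question asks for worst first, so the sequence is read in increasing leaving-group ability.

(CH₃)₃CO⁻ < CH₃O⁻ < RS⁻ < p-O₂N–C₆H₄–O⁻ < NCO⁻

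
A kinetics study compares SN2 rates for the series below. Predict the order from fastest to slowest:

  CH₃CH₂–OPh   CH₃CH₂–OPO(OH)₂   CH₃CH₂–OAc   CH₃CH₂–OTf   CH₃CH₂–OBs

CH₃CH₂–OTf > CH₃CH₂–OBs > CH₃CH₂–OPO(OH)₂ > CH₃CH₂–OAc > CH₃CH₂–OPh

Same R in every case — rank the leaving groups.
A good leaving group is a weak base: the lower the pKₐ of its conjugate acid, the more readily it departs.
CH₃CH₂–OTf loses OTf⁻: pKₐ(CF₃SO₃H (triflic acid)) ≈ -14
CH₃CH₂–OBs loses OBs⁻: pKₐ(p-BrC₆H₄SO₃H) ≈ -2.8
CH₃CH₂–OPO(OH)₂ loses H₂PO₄⁻: pKₐ(H₃PO₄) ≈ 2.1
CH₃CH₂–OAc loses AcO⁻: pKₐ(CH₃COOH) ≈ 4.8
CH₃CH₂–OPh loses PhO⁻: pKₐ(C₆H₅OH (phenol)) ≈ 10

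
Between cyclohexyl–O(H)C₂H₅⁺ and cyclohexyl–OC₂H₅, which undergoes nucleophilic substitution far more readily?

cyclohexyl–O(H)C₂H₅⁺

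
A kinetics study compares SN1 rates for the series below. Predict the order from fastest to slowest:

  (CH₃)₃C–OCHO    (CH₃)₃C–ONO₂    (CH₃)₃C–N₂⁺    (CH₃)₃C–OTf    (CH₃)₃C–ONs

Same R in every case — rank the leaving groups.
The more stable X⁻ (or X) is on its own — i.e. the weaker a base it is — the better a leaving group it makes.
(CH₃)₃C–N₂⁺ loses N₂: no meaningful conjugate acid; N₂ departs as an exceptionally stable neutral molecule
(CH₃)₃C–OTf loses OTf⁻: pKₐ(CF₃SO₃H (triflic acid)) ≈ -14
(CH₃)₃C–ONs loses ONs⁻: pKₐ(p-O₂NC₆H₄SO₃H) ≈ -3.5
(CH₃)₃C–ONO₂ loses NO₃⁻: pKₐ(HNO₃) ≈ -1.3
(CH₃)₃C–OCHO loses HCOO⁻: pKₐ(HCOOH) ≈ 3.8

(CH₃)₃C–N₂⁺ > (CH₃)₃C–OTf > (CH₃)₃C–ONs > (CH₃)₃C–ONO₂ > (CH₃)₃C–OCHO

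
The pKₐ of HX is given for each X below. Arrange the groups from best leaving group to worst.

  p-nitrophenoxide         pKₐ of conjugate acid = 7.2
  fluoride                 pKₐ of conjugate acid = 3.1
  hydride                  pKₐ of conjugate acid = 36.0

fluoride > p-nitrophenoxide > hydride

Lower conjugate-acid pKₐ ⇒ weaker base ⇒ better leaving group.
Sorting by the given values: fluoride (3.1), p-nitrophenoxide (7.2), hydride (36.0).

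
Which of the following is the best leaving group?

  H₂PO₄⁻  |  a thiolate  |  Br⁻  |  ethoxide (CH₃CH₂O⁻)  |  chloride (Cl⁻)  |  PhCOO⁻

Leaving-group ability tracks the stability of the departed species; conjugate-acid pKₐ is the usual yardstick (lower pKₐ → better LG).
Br⁻: pKₐ(HBr) ≈ -9
chloride (Cl⁻): pKₐ(HCl) ≈ -7
H₂PO₄⁻: pKₐ(H₃PO₄) ≈ 2.1
PhCOO⁻: pKₐ(C₆H₅COOH) ≈ 4.2
a thiolate: pKₐ(RSH (a thiol)) ≈ 10.5
ethoxide (CH₃CH₂O⁻): pKₐ(CH₃CH₂OH) ≈ 16

Br⁻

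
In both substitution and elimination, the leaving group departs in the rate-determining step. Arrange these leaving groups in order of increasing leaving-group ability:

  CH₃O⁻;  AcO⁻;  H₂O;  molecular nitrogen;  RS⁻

molecular nitrogen: no meaningful conjugate acid; N₂ departs as an exceptionally stable neutral molecule
H₂O: pKₐ(H₃O⁺) ≈ -1.7
AcO⁻: pKₐ(CH₃COOH) ≈ 4.8 — resonance-stabilised but still a weak base
RS⁻: pKₐ(RSH (a thiol)) ≈ 10.5
CH₃O⁻: pKₐ(CH₃OH) ≈ 15.5 — strong base; alkoxides do not leave unassisted
The question asks for worst first, so the sequence is read in increasing leaving-group ability.

CH₃O⁻ < RS⁻ < AcO⁻ < H₂O < molecular nitrogen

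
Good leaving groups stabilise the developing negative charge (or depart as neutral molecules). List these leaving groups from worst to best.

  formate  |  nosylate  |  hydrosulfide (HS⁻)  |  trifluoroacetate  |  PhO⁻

PhO⁻ < hydrosulfide (HS⁻) < formate < trifluoroacetate < nosylate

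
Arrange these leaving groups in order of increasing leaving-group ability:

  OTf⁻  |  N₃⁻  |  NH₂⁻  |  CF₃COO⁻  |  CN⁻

NH₂⁻ < CN⁻ < N₃⁻ < CF₃COO⁻ < OTf⁻

A good leaving group is a weak base: the lower the pKₐ of its conjugate acid, the more readily it departs.
OTf⁻: pKₐ(CF₃SO₃H (triflic acid)) ≈ -14
CF₃COO⁻: pKₐ(CF₃COOH) ≈ 0.2
N₃⁻: pKₐ(HN₃) ≈ 4.7
CN⁻: pKₐ(HCN) ≈ 9.2
NH₂⁻: pKₐ(NH₃) ≈ 38
Reversing gives the worst-to-best order requested.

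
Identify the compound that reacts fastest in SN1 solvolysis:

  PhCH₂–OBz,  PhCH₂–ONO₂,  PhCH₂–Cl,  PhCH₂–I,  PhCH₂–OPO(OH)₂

With the same alkyl group throughout, only the leaving group differentiates the rates.
The more stable X⁻ (or X) is on its own — i.e. the weaker a base it is — the better a leaving group it makes.
PhCH₂–I loses I⁻: pKₐ(HI) ≈ -10
PhCH₂–Cl loses Cl⁻: pKₐ(HCl) ≈ -7
PhCH₂–ONO₂ loses NO₃⁻: pKₐ(HNO₃) ≈ -1.3
PhCH₂–OPO(OH)₂ loses H₂PO₄⁻: pKₐ(H₃PO₄) ≈ 2.1
PhCH₂–OBz loses PhCOO⁻: pKₐ(C₆H₅COOH) ≈ 4.2

PhCH₂–I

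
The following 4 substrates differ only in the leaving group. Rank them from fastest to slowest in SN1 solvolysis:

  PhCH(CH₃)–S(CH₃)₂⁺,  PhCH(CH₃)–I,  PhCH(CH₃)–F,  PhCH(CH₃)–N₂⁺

Identical carbon frameworks mean the comparison reduces to leaving-group quality.
A good leaving group is a weak base: the lower the pKₐ of its conjugate acid, the more readily it departs.
PhCH(CH₃)–N₂⁺ loses N₂: no meaningful conjugate acid; N₂ departs as an exceptionally stable neutral molecule
PhCH(CH₃)–I loses I⁻: pKₐ(HI) ≈ -10
PhCH(CH₃)–S(CH₃)₂⁺ loses SR'₂: pKₐ(R'₂SH⁺) ≈ -7
PhCH(CH₃)–F loses F⁻: pKₐ(HF) ≈ 3.2

PhCH(CH₃)–N₂⁺ > PhCH(CH₃)–I > PhCH(CH₃)–S(CH₃)₂⁺ > PhCH(CH₃)–F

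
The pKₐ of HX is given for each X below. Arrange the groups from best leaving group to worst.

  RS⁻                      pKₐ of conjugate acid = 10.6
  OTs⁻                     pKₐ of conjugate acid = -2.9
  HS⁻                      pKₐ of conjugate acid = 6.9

OTs⁻ > HS⁻ > RS⁻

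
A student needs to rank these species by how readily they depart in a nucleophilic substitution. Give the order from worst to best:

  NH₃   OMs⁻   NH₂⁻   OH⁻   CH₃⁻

CH₃⁻ < NH₂⁻ < OH⁻ < NH₃ < OMs⁻

The more stable X⁻ (or X) is on its own — i.e. the weaker a base it is — the better a leaving group it makes.
OMs⁻: pKₐ(CH₃SO₃H (MsOH)) ≈ -1.9
NH₃: pKₐ(NH₄⁺) ≈ 9.2 — neutral but moderately basic; leaves from R–NH₃⁺
OH⁻: pKₐ(H₂O) ≈ 15.7
NH₂⁻: pKₐ(NH₃) ≈ 38 — extremely strong base; never a leaving group
CH₃⁻: pKₐ(CH₄) ≈ 48
The question asks for worst first, so the sequence is read in increasing leaving-group ability.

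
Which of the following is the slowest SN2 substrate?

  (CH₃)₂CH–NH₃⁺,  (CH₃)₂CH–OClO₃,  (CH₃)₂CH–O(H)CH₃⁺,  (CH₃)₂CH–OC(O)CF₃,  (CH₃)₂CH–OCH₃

(CH₃)₂CH–OCH₃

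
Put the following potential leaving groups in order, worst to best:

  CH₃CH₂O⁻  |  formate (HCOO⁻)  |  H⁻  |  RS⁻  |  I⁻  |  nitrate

H⁻ < CH₃CH₂O⁻ < RS⁻ < formate (HCOO⁻) < nitrate < I⁻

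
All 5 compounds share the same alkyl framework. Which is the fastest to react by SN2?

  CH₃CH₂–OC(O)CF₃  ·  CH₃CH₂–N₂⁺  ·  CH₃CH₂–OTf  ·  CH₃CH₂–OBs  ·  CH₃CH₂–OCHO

With the same alkyl group throughout, only the leaving group differentiates the rates.
The more stable X⁻ (or X) is on its own — i.e. the weaker a base it is — the better a leaving group it makes.
CH₃CH₂–N₂⁺ loses N₂: no meaningful conjugate acid; N₂ departs as an exceptionally stable neutral molecule
CH₃CH₂–OTf loses OTf⁻: pKₐ(CF₃SO₃H (triflic acid)) ≈ -14
CH₃CH₂–OBs loses OBs⁻: pKₐ(p-BrC₆H₄SO₃H) ≈ -2.8
CH₃CH₂–OC(O)CF₃ loses CF₃COO⁻: pKₐ(CF₃COOH) ≈ 0.2
CH₃CH₂–OCHO loses HCOO⁻: pKₐ(HCOOH) ≈ 3.8

CH₃CH₂–N₂⁺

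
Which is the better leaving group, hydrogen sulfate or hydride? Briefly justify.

hydrogen sulfate is the better leaving group.
pKₐ(H₂SO₄) ≈ -3 versus pKₐ(H₂) ≈ 36: hydrogen sulfate is the much weaker base.
Conjugate base of a strong mineral acid.

hydrogen sulfate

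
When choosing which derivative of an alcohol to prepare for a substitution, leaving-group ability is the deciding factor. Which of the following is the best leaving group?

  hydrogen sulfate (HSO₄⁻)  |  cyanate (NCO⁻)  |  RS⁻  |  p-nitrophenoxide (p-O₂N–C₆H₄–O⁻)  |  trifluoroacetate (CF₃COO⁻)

A good leaving group is a weak base: the lower the pKₐ of its conjugate acid, the more readily it departs.
hydrogen sulfate (HSO₄⁻): pKₐ(H₂SO₄) ≈ -3
trifluoroacetate (CF₃COO⁻): pKₐ(CF₃COOH) ≈ 0.2
cyanate (NCO⁻): pKₐ(HOCN) ≈ 3.5
p-nitrophenoxide (p-O₂N–C₆H₄–O⁻): pKₐ(p-nitrophenol) ≈ 7.2
RS⁻: pKₐ(RSH (a thiol)) ≈ 10.5

hydrogen sulfate (HSO₄⁻)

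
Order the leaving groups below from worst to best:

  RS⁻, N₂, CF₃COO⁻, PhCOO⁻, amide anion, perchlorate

amide anion < RS⁻ < PhCOO⁻ < CF₃COO⁻ < perchlorate < N₂

N₂: no meaningful conjugate acid; N₂ departs as an exceptionally stable neutral molecule
perchlorate: pKₐ(HClO₄) ≈ -10 — extremely weak base; rarely used for safety reasons
CF₃COO⁻: pKₐ(CF₃COOH) ≈ 0.2 — strongly electron-withdrawing CF₃ stabilises the carboxylate
PhCOO⁻: pKₐ(C₆H₅COOH) ≈ 4.2 — aryl carboxylate
RS⁻: pKₐ(RSH (a thiol)) ≈ 10.5
amide anion: pKₐ(NH₃) ≈ 38 — extremely strong base; never a leaving group
Reversing gives the worst-to-best order requested.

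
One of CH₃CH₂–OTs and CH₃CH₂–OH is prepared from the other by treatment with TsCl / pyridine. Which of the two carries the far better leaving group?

CH₃CH₂–OTs

From CH₃CH₂–OH the departing group would be OH⁻ (pKₐ(H₂O) ≈ 15.7). Strong base; essentially never leaves without prior activation.
From CH₃CH₂–OTs the leaving group is OTs⁻ (pKₐ(p-CH₃C₆H₄SO₃H (TsOH)) ≈ -2.8). Resonance-delocalised arenesulfonate.
Treatment with TsCl / pyridine works by converting the hydroxyl into a tosylate, making CH₃CH₂–OTs enormously more reactive.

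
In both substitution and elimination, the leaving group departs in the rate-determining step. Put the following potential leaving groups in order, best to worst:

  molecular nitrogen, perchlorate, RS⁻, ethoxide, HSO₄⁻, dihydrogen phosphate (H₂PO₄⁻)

molecular nitrogen > perchlorate > HSO₄⁻ > dihydrogen phosphate (H₂PO₄⁻) > RS⁻ > ethoxide

molecular nitrogen: no meaningful conjugate acid; N₂ departs as an exceptionally stable neutral molecule
perchlorate: pKₐ(HClO₄) ≈ -10 — extremely weak base; rarely used for safety reasons
HSO₄⁻: pKₐ(H₂SO₄) ≈ -3
dihydrogen phosphate (H₂PO₄⁻): pKₐ(H₃PO₄) ≈ 2.1 — moderate base; biological leaving group after further activation
RS⁻: pKₐ(RSH (a thiol)) ≈ 10.5 — moderately basic; rarely leaves without activation
ethoxide: pKₐ(CH₃CH₂OH) ≈ 16 — strong base; alkoxides do not leave unassisted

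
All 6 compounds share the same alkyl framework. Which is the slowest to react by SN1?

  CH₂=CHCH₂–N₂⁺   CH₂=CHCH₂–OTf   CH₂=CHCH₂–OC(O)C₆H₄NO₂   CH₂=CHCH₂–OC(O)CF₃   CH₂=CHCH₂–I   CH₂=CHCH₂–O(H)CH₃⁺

The skeletons are identical, so relative rate is governed entirely by leaving-group ability.
Leaving-group ability tracks the stability of the departed species; conjugate-acid pKₐ is the usual yardstick (lower pKₐ → better LG).
CH₂=CHCH₂–N₂⁺ loses N₂: no meaningful conjugate acid; N₂ departs as an exceptionally stable neutral molecule
CH₂=CHCH₂–OTf loses OTf⁻: pKₐ(CF₃SO₃H (triflic acid)) ≈ -14
CH₂=CHCH₂–I loses I⁻: pKₐ(HI) ≈ -10
CH₂=CHCH₂–O(H)CH₃⁺ loses R'OH: pKₐ(R'OH₂⁺) ≈ -2.4
CH₂=CHCH₂–OC(O)CF₃ loses CF₃COO⁻: pKₐ(CF₃COOH) ≈ 0.2
CH₂=CHCH₂–OC(O)C₆H₄NO₂ loses p-O₂N–C₆H₄–COO⁻: pKₐ(p-nitrobenzoic acid) ≈ 3.4

CH₂=CHCH₂–OC(O)C₆H₄NO₂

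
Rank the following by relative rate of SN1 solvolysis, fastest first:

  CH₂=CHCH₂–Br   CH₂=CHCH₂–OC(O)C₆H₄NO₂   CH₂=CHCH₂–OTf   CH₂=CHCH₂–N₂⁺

CH₂=CHCH₂–N₂⁺ > CH₂=CHCH₂–OTf > CH₂=CHCH₂–Br > CH₂=CHCH₂–OC(O)C₆H₄NO₂

Identical carbon frameworks mean the comparison reduces to leaving-group quality.
The more stable X⁻ (or X) is on its own — i.e. the weaker a base it is — the better a leaving group it makes.
CH₂=CHCH₂–N₂⁺ loses N₂: no meaningful conjugate acid; N₂ departs as an exceptionally stable neutral molecule
CH₂=CHCH₂–OTf loses OTf⁻: pKₐ(CF₃SO₃H (triflic acid)) ≈ -14
CH₂=CHCH₂–Br loses Br⁻: pKₐ(HBr) ≈ -9
CH₂=CHCH₂–OC(O)C₆H₄NO₂ loses p-O₂N–C₆H₄–COO⁻: pKₐ(p-nitrobenzoic acid) ≈ 3.4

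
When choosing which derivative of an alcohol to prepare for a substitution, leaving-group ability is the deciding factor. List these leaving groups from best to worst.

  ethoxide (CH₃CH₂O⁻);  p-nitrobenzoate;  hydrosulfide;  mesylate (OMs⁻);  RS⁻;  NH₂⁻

mesylate (OMs⁻) > p-nitrobenzoate > hydrosulfide > RS⁻ > ethoxide (CH₃CH₂O⁻) > NH₂⁻

A good leaving group is a weak base: the lower the pKₐ of its conjugate acid, the more readily it departs.
mesylate (OMs⁻): pKₐ(CH₃SO₃H (MsOH)) ≈ -1.9
p-nitrobenzoate: pKₐ(p-nitrobenzoic acid) ≈ 3.4
hydrosulfide: pKₐ(H₂S) ≈ 7
RS⁻: pKₐ(RSH (a thiol)) ≈ 10.5
ethoxide (CH₃CH₂O⁻): pKₐ(CH₃CH₂OH) ≈ 16
NH₂⁻: pKₐ(NH₃) ≈ 38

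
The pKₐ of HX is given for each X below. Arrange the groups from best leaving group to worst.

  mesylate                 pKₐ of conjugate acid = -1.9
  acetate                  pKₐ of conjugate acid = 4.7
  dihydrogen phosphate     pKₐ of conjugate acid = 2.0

Lower conjugate-acid pKₐ ⇒ weaker base ⇒ better leaving group.
Sorting by the given values: mesylate (-1.9), dihydrogen phosphate (2.0), acetate (4.7).

mesylate > dihydrogen phosphate > acetate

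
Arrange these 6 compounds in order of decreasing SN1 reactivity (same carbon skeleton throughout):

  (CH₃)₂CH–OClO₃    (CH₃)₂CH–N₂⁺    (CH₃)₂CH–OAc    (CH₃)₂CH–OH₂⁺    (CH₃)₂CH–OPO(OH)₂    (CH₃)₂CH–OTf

With the same alkyl group throughout, only the leaving group differentiates the rates.
Rank by basicity of the departing species: weakest base leaves most easily.
(CH₃)₂CH–N₂⁺ loses N₂: no meaningful conjugate acid; N₂ departs as an exceptionally stable neutral molecule
(CH₃)₂CH–OTf loses OTf⁻: pKₐ(CF₃SO₃H (triflic acid)) ≈ -14
(CH₃)₂CH–OClO₃ loses ClO₄⁻: pKₐ(HClO₄) ≈ -10
(CH₃)₂CH–OH₂⁺ loses H₂O: pKₐ(H₃O⁺) ≈ -1.7
(CH₃)₂CH–OPO(OH)₂ loses H₂PO₄⁻: pKₐ(H₃PO₄) ≈ 2.1
(CH₃)₂CH–OAc loses AcO⁻: pKₐ(CH₃COOH) ≈ 4.8

(CH₃)₂CH–N₂⁺ > (CH₃)₂CH–OTf > (CH₃)₂CH–OClO₃ > (CH₃)₂CH–OH₂⁺ > (CH₃)₂CH–OPO(OH)₂ > (CH₃)₂CH–OAc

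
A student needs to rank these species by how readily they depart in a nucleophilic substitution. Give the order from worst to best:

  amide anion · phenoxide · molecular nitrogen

amide anion < phenoxide < molecular nitrogen

molecular nitrogen: no meaningful conjugate acid; N₂ departs as an exceptionally stable neutral molecule
phenoxide: pKₐ(C₆H₅OH (phenol)) ≈ 10 — resonance into the ring helps, but still a poor LG
amide anion: pKₐ(NH₃) ≈ 38 — extremely strong base; never a leaving group
Listed from poorest to best leaving group as asked.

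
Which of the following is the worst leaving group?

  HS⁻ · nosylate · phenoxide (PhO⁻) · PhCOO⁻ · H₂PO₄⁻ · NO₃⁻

phenoxide (PhO⁻)

The more stable X⁻ (or X) is on its own — i.e. the weaker a base it is — the better a leaving group it makes.
nosylate: pKₐ(p-O₂NC₆H₄SO₃H) ≈ -3.5
NO₃⁻: pKₐ(HNO₃) ≈ -1.3
H₂PO₄⁻: pKₐ(H₃PO₄) ≈ 2.1
PhCOO⁻: pKₐ(C₆H₅COOH) ≈ 4.2
HS⁻: pKₐ(H₂S) ≈ 7
phenoxide (PhO⁻): pKₐ(C₆H₅OH (phenol)) ≈ 10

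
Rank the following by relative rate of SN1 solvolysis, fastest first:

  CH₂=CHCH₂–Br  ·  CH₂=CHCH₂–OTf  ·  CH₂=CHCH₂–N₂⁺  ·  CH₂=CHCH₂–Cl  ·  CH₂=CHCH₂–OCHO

The skeletons are identical, so relative rate is governed entirely by leaving-group ability.
Leaving-group ability tracks the stability of the departed species; conjugate-acid pKₐ is the usual yardstick (lower pKₐ → better LG).
CH₂=CHCH₂–N₂⁺ loses N₂: no meaningful conjugate acid; N₂ departs as an exceptionally stable neutral molecule
CH₂=CHCH₂–OTf loses OTf⁻: pKₐ(CF₃SO₃H (triflic acid)) ≈ -14
CH₂=CHCH₂–Br loses Br⁻: pKₐ(HBr) ≈ -9
CH₂=CHCH₂–Cl loses Cl⁻: pKₐ(HCl) ≈ -7
CH₂=CHCH₂–OCHO loses HCOO⁻: pKₐ(HCOOH) ≈ 3.8

CH₂=CHCH₂–N₂⁺ > CH₂=CHCH₂–OTf > CH₂=CHCH₂–Br > CH₂=CHCH₂–Cl > CH₂=CHCH₂–OCHO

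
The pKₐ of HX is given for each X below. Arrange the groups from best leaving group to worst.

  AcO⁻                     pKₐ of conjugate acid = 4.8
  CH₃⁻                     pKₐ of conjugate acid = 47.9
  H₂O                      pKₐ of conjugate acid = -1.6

Lower conjugate-acid pKₐ ⇒ weaker base ⇒ better leaving group.
Sorting by the given values: H₂O (-1.6), AcO⁻ (4.8), CH₃⁻ (47.9).

H₂O > AcO⁻ > CH₃⁻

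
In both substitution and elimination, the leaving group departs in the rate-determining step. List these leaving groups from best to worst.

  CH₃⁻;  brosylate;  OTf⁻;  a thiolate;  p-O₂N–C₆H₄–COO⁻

The more stable X⁻ (or X) is on its own — i.e. the weaker a base it is — the better a leaving group it makes.
OTf⁻: pKₐ(CF₃SO₃H (triflic acid)) ≈ -14
brosylate: pKₐ(p-BrC₆H₄SO₃H) ≈ -2.8
p-O₂N–C₆H₄–COO⁻: pKₐ(p-nitrobenzoic acid) ≈ 3.4 — electron-withdrawing nitro group stabilises the carboxylate
a thiolate: pKₐ(RSH (a thiol)) ≈ 10.5 — moderately basic; rarely leaves without activation
CH₃⁻: pKₐ(CH₄) ≈ 48 — unstabilised carbanion; the worst conceivable leaving group

OTf⁻ > brosylate > p-O₂N–C₆H₄–COO⁻ > a thiolate > CH₃⁻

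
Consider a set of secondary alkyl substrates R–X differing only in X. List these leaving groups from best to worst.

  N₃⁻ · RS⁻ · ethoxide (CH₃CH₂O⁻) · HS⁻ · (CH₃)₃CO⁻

N₃⁻ > HS⁻ > RS⁻ > ethoxide (CH₃CH₂O⁻) > (CH₃)₃CO⁻

The more stable X⁻ (or X) is on its own — i.e. the weaker a base it is — the better a leaving group it makes.
N₃⁻: pKₐ(HN₃) ≈ 4.7 — linear, resonance-stabilised
HS⁻: pKₐ(H₂S) ≈ 7
RS⁻: pKₐ(RSH (a thiol)) ≈ 10.5 — moderately basic; rarely leaves without activation
ethoxide (CH₃CH₂O⁻): pKₐ(CH₃CH₂OH) ≈ 16
(CH₃)₃CO⁻: pKₐ(t-BuOH) ≈ 18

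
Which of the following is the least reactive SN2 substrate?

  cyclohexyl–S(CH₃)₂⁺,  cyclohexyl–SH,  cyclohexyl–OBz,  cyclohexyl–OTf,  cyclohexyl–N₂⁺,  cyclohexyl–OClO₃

Identical carbon frameworks mean the comparison reduces to leaving-group quality.
The more stable X⁻ (or X) is on its own — i.e. the weaker a base it is — the better a leaving group it makes.
cyclohexyl–N₂⁺ loses N₂: no meaningful conjugate acid; N₂ departs as an exceptionally stable neutral molecule
cyclohexyl–OTf loses OTf⁻: pKₐ(CF₃SO₃H (triflic acid)) ≈ -14
cyclohexyl–OClO₃ loses ClO₄⁻: pKₐ(HClO₄) ≈ -10
cyclohexyl–S(CH₃)₂⁺ loses SR'₂: pKₐ(R'₂SH⁺) ≈ -7
cyclohexyl–OBz loses PhCOO⁻: pKₐ(C₆H₅COOH) ≈ 4.2
cyclohexyl–SH loses HS⁻: pKₐ(H₂S) ≈ 7

cyclohexyl–SH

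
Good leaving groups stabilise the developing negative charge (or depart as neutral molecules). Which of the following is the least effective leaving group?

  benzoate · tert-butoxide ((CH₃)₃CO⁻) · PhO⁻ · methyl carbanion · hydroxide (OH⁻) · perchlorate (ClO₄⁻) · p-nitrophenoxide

methyl carbanion

perchlorate (ClO₄⁻): pKₐ(HClO₄) ≈ -10
benzoate: pKₐ(C₆H₅COOH) ≈ 4.2
p-nitrophenoxide: pKₐ(p-nitrophenol) ≈ 7.2
PhO⁻: pKₐ(C₆H₅OH (phenol)) ≈ 10
hydroxide (OH⁻): pKₐ(H₂O) ≈ 15.7
tert-butoxide ((CH₃)₃CO⁻): pKₐ(t-BuOH) ≈ 18
methyl carbanion: pKₐ(CH₄) ≈ 48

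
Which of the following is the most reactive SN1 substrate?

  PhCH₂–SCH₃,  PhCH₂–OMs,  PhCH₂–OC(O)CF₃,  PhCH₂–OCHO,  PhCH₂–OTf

With the same alkyl group throughout, only the leaving group differentiates the rates.
Rank by basicity of the departing species: weakest base leaves most easily.
PhCH₂–OTf loses OTf⁻: pKₐ(CF₃SO₃H (triflic acid)) ≈ -14
PhCH₂–OMs loses OMs⁻: pKₐ(CH₃SO₃H (MsOH)) ≈ -1.9
PhCH₂–OC(O)CF₃ loses CF₃COO⁻: pKₐ(CF₃COOH) ≈ 0.2
PhCH₂–OCHO loses HCOO⁻: pKₐ(HCOOH) ≈ 3.8
PhCH₂–SCH₃ loses RS⁻: pKₐ(RSH (a thiol)) ≈ 10.5

PhCH₂–OTf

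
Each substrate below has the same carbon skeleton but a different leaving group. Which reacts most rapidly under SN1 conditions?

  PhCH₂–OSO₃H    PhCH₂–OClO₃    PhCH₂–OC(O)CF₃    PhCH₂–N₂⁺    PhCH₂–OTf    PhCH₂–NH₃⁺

PhCH₂–N₂⁺

Identical carbon frameworks mean the comparison reduces to leaving-group quality.
Leaving-group ability tracks the stability of the departed species; conjugate-acid pKₐ is the usual yardstick (lower pKₐ → better LG).
PhCH₂–N₂⁺ loses N₂: no meaningful conjugate acid; N₂ departs as an exceptionally stable neutral molecule
PhCH₂–OTf loses OTf⁻: pKₐ(CF₃SO₃H (triflic acid)) ≈ -14
PhCH₂–OClO₃ loses ClO₄⁻: pKₐ(HClO₄) ≈ -10
PhCH₂–OSO₃H loses HSO₄⁻: pKₐ(H₂SO₄) ≈ -3
PhCH₂–OC(O)CF₃ loses CF₃COO⁻: pKₐ(CF₃COOH) ≈ 0.2
PhCH₂–NH₃⁺ loses NH₃: pKₐ(NH₄⁺) ≈ 9.2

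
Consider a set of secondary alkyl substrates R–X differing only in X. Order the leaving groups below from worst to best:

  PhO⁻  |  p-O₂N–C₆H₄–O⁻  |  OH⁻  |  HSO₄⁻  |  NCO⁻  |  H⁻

Rank by basicity of the departing species: weakest base leaves most easily.
HSO₄⁻: pKₐ(H₂SO₄) ≈ -3
NCO⁻: pKₐ(HOCN) ≈ 3.5 — resonance between N and O
p-O₂N–C₆H₄–O⁻: pKₐ(p-nitrophenol) ≈ 7.2 — nitro group delocalises the charge; the classic chromogenic LG
PhO⁻: pKₐ(C₆H₅OH (phenol)) ≈ 10 — resonance into the ring helps, but still a poor LG
OH⁻: pKₐ(H₂O) ≈ 15.7
H⁻: pKₐ(H₂) ≈ 36 — extremely strong base; leaves only in special hydride-transfer contexts
Listed from poorest to best leaving group as asked.

H⁻ < OH⁻ < PhO⁻ < p-O₂N–C₆H₄–O⁻ < NCO⁻ < HSO₄⁻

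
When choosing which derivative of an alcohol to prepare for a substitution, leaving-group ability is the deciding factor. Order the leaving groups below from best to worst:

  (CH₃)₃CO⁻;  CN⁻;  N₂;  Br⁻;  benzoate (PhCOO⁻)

N₂ > Br⁻ > benzoate (PhCOO⁻) > CN⁻ > (CH₃)₃CO⁻

A good leaving group is a weak base: the lower the pKₐ of its conjugate acid, the more readily it departs.
N₂: no meaningful conjugate acid; N₂ departs as an exceptionally stable neutral molecule
Br⁻: pKₐ(HBr) ≈ -9
benzoate (PhCOO⁻): pKₐ(C₆H₅COOH) ≈ 4.2
CN⁻: pKₐ(HCN) ≈ 9.2
(CH₃)₃CO⁻: pKₐ(t-BuOH) ≈ 18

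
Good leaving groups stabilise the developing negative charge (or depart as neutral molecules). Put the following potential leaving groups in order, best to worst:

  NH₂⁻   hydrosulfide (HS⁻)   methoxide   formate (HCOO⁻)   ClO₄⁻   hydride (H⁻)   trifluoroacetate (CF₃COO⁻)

The more stable X⁻ (or X) is on its own — i.e. the weaker a base it is — the better a leaving group it makes.
ClO₄⁻: pKₐ(HClO₄) ≈ -10
trifluoroacetate (CF₃COO⁻): pKₐ(CF₃COOH) ≈ 0.2
formate (HCOO⁻): pKₐ(HCOOH) ≈ 3.8
hydrosulfide (HS⁻): pKₐ(H₂S) ≈ 7
methoxide: pKₐ(CH₃OH) ≈ 15.5
hydride (H⁻): pKₐ(H₂) ≈ 36
NH₂⁻: pKₐ(NH₃) ≈ 38

ClO₄⁻ > trifluoroacetate (CF₃COO⁻) > formate (HCOO⁻) > hydrosulfide (HS⁻) > methoxide > hydride (H⁻) > NH₂⁻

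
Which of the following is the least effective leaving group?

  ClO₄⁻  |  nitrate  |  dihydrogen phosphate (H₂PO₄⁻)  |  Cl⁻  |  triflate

dihydrogen phosphate (H₂PO₄⁻)

A good leaving group is a weak base: the lower the pKₐ of its conjugate acid, the more readily it departs.
triflate: pKₐ(CF₃SO₃H (triflic acid)) ≈ -14
ClO₄⁻: pKₐ(HClO₄) ≈ -10
Cl⁻: pKₐ(HCl) ≈ -7
nitrate: pKₐ(HNO₃) ≈ -1.3
dihydrogen phosphate (H₂PO₄⁻): pKₐ(H₃PO₄) ≈ 2.1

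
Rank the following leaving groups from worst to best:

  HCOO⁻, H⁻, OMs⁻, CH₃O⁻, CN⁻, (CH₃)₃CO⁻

Rank by basicity of the departing species: weakest base leaves most easily.
OMs⁻: pKₐ(CH₃SO₃H (MsOH)) ≈ -1.9
HCOO⁻: pKₐ(HCOOH) ≈ 3.8
CN⁻: pKₐ(HCN) ≈ 9.2
CH₃O⁻: pKₐ(CH₃OH) ≈ 15.5
(CH₃)₃CO⁻: pKₐ(t-BuOH) ≈ 18
H⁻: pKₐ(H₂) ≈ 36
Reversing gives the worst-to-best order requested.

H⁻ < (CH₃)₃CO⁻ < CH₃O⁻ < CN⁻ < HCOO⁻ < OMs⁻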